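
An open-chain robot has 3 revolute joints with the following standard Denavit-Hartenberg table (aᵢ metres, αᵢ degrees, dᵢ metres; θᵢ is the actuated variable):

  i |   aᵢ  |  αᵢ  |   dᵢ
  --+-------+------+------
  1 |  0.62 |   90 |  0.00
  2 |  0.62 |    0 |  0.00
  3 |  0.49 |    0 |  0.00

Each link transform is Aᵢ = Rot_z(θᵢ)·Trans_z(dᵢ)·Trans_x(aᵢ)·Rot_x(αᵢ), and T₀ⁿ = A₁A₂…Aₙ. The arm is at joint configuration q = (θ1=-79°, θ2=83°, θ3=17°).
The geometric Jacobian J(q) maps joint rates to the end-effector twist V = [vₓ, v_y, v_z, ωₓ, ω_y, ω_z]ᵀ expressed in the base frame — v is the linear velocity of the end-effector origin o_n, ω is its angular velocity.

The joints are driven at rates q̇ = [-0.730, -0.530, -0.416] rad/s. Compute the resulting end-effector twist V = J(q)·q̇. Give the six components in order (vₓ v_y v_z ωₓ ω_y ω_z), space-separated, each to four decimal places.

-0.2881 -0.8533 0.0404 0.9286 0.1805 -0.7300

o_n = [0.1165, -0.5993, 1.0979]
J₁: ẑ×o_n = [0.5993, 0.1165, -0.0000], ω = ẑ
J2: z=[-0.9816, -0.1908, 0.0000] o=[0.1183, -0.6086, 0.0000] → [-0.2095, 1.0778, -0.0095, -0.9816, -0.1908, 0.0000]
J3: z=[-0.9816, -0.1908, 0.0000] o=[0.1327, -0.6828, 0.6154] → [-0.0921, 0.4737, -0.0851, -0.9816, -0.1908, 0.0000]
V = J·q̇ = [-0.2881, -0.8533, 0.0404, 0.9286, 0.1805, -0.7300]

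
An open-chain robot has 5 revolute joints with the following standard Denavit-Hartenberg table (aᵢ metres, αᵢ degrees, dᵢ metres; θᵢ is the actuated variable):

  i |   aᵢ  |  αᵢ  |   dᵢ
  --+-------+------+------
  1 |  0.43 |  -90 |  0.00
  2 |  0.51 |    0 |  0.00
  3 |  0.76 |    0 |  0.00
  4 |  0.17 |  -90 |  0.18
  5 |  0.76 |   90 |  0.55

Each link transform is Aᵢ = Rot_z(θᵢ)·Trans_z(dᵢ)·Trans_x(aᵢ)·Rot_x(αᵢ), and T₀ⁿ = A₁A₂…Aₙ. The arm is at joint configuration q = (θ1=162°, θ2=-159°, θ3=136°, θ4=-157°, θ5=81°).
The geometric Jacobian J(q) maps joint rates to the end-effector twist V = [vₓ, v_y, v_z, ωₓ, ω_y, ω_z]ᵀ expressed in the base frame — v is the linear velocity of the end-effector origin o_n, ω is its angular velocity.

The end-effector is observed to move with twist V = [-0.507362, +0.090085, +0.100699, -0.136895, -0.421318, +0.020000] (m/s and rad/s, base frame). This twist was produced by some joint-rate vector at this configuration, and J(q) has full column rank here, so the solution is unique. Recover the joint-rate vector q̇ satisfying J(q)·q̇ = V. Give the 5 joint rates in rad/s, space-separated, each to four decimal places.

0.1520 0.6950 -0.1830 -0.0690 -0.1320

o_n = [-0.1704, 0.6554, 1.0297]
J₁: ẑ×o_n = [-0.6554, -0.1704, 0.0000], ω = ẑ
J2: z=[-0.3090, -0.9511, 0.0000] o=[-0.4090, 0.1329, 0.0000] → [-0.9793, 0.3182, 0.0654, -0.3090, -0.9511, 0.0000]
J3: z=[-0.3090, -0.9511, 0.0000] o=[0.0439, -0.0143, 0.1828] → [-0.8055, 0.2617, -0.4107, -0.3090, -0.9511, 0.0000]
J4: z=[-0.3090, -0.9511, 0.0000] o=[-0.6215, 0.2019, 0.4797] → [-0.5231, 0.1700, 0.2889, -0.3090, -0.9511, 0.0000]
J5: z=[-0.0000, 0.0000, 1.0000] o=[-0.5154, -0.0218, 0.4797] → [-0.6772, 0.3450, -0.0000, -0.0000, 0.0000, 1.0000]
q̇ = J⁺·V = [0.1520, 0.6950, -0.1830, -0.0690, -0.1320]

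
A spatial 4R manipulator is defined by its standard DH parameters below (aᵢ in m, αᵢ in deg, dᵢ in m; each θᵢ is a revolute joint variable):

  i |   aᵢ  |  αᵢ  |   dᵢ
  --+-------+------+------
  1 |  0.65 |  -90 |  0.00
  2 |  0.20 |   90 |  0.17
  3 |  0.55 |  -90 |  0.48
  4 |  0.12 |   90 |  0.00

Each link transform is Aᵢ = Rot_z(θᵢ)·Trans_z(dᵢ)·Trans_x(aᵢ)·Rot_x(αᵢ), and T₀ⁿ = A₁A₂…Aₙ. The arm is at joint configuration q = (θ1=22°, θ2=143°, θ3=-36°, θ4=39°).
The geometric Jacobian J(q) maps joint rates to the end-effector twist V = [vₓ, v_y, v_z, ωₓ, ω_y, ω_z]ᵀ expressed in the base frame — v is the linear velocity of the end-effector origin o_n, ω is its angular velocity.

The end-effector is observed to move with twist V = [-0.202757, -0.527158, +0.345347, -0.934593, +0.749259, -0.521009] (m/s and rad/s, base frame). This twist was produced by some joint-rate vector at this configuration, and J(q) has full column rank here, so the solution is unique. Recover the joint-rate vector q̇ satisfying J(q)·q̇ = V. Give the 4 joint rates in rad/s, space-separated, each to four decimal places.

o_n = [0.3729, -0.0738, -0.7566]
J₁: ẑ×o_n = [0.0738, 0.3729, -0.0000], ω = ẑ
J2: z=[-0.3746, 0.9272, 0.0000] o=[0.6027, 0.2435, 0.0000] → [-0.7015, -0.2834, 0.3319, -0.3746, 0.9272, 0.0000]
J3: z=[0.5580, 0.2254, -0.7986] o=[0.3909, 0.3413, -0.1204] → [-0.4749, 0.3694, -0.2275, 0.5580, 0.2254, -0.7986]
J4: z=[-0.7383, 0.5743, -0.3537] o=[0.4503, 0.0166, -0.7715] → [-0.0234, 0.0384, 0.1112, -0.7383, 0.5743, -0.3537]
q̇ = J⁺·V = [-0.6480, 0.5060, -0.4540, 0.6660]

-0.6480 0.5060 -0.4540 0.6660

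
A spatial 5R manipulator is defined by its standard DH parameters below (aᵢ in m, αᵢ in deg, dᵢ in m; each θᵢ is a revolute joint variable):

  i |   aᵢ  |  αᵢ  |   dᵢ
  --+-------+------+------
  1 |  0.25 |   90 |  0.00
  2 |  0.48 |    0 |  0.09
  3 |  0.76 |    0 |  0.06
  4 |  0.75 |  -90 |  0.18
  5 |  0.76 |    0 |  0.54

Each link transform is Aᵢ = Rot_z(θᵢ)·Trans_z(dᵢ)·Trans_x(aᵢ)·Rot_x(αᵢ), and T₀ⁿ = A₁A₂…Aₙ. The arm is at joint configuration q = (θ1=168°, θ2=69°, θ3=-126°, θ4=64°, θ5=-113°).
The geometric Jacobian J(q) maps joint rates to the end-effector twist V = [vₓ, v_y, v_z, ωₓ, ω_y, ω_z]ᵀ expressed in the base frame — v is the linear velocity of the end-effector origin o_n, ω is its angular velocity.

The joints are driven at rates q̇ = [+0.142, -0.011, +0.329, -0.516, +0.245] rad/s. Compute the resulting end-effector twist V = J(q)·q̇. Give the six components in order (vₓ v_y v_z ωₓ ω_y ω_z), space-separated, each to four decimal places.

o_n = [-0.9791, 1.2607, 0.4019]
J₁: ẑ×o_n = [-1.2607, -0.9791, 0.0000], ω = ẑ
J2: z=[0.2079, 0.9781, 0.0000] o=[-0.2445, 0.0520, 0.0000] → [0.3931, -0.0836, 0.9698, 0.2079, 0.9781, 0.0000]
J3: z=[0.2079, 0.9781, 0.0000] o=[-0.3941, 0.1758, 0.4481] → [-0.0452, 0.0096, 0.7978, 0.2079, 0.9781, 0.0000]
J4: z=[0.2079, 0.9781, 0.0000] o=[-0.7865, 0.3205, -0.1893] → [0.5783, -0.1229, 0.3839, 0.2079, 0.9781, 0.0000]
J5: z=[0.1192, -0.0253, 0.9925] o=[-1.4772, 0.6514, -0.0979] → [-0.6175, 0.4348, 0.0853, 0.1192, -0.0253, 0.9925]
V = J·q̇ = [-0.6479, 0.0350, 0.0746, -0.0120, -0.1999, 0.3852]

-0.6479 0.0350 0.0746 -0.0120 -0.1999 0.3852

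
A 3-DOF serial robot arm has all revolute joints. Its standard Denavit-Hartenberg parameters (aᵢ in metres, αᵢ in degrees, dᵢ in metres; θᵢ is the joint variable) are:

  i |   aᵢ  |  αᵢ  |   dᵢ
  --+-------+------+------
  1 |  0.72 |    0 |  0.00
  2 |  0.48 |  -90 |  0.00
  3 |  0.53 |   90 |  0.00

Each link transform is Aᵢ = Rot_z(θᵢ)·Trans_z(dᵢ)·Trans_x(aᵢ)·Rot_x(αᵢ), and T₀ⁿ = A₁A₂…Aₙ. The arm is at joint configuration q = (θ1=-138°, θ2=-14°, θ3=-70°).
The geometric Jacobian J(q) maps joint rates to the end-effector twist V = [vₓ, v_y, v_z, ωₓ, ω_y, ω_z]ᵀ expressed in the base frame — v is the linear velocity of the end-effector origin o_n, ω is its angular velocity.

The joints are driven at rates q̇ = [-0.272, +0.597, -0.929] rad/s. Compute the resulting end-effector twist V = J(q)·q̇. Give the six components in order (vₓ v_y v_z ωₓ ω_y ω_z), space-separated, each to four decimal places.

0.3784 0.1730 0.1684 -0.4361 0.8203 0.3250

o_n = [-1.1189, -0.7922, 0.4980]
J₁: ẑ×o_n = [0.7922, -1.1189, 0.0000], ω = ẑ
J2: z=[0.0000, 0.0000, 1.0000] o=[-0.5351, -0.4818, 0.0000] → [0.3104, -0.5839, 0.0000, 0.0000, 0.0000, 1.0000]
J3: z=[0.4695, -0.8829, 0.0000] o=[-0.9589, -0.7071, 0.0000] → [-0.4397, -0.2338, -0.1813, 0.4695, -0.8829, 0.0000]
V = J·q̇ = [0.3784, 0.1730, 0.1684, -0.4361, 0.8203, 0.3250]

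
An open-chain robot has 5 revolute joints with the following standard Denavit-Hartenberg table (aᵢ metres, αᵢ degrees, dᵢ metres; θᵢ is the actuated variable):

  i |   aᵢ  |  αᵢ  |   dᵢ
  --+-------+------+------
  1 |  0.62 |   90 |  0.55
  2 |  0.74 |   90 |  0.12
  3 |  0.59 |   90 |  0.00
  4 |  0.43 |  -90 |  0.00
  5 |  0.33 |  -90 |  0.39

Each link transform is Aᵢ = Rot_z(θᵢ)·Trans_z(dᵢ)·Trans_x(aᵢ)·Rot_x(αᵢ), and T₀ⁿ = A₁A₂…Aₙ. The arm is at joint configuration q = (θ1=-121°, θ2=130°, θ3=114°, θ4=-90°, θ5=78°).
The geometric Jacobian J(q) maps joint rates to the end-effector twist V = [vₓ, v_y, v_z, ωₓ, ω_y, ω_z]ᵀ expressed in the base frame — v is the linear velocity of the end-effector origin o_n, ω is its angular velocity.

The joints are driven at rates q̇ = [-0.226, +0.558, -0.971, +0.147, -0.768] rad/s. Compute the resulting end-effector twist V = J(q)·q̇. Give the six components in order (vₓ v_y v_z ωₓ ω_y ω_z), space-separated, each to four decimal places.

-0.3454 0.9955 0.2300 0.6028 0.8405 -0.5080

o_n = [-0.8649, 0.2769, 0.2651]
J₁: ẑ×o_n = [-0.2769, -0.8649, 0.0000], ω = ẑ
J2: z=[-0.8572, 0.5150, 0.0000] o=[-0.3193, -0.5314, 0.5500] → [-0.1467, -0.2442, -0.4119, -0.8572, 0.5150, 0.0000]
J3: z=[-0.3945, -0.6566, 0.6428] o=[-0.1772, -0.0619, 1.1169] → [0.3415, -0.7781, -0.5852, -0.3945, -0.6566, 0.6428]
J4: z=[-0.0462, 0.7128, 0.6998] o=[-0.7187, 0.0835, 0.9330] → [-0.6115, -0.1332, 0.0953, -0.0462, 0.7128, 0.6998]
J5: z=[-0.9177, 0.2464, -0.3116] o=[-0.5490, 0.3658, 0.6566] → [-0.1242, -0.2609, 0.1595, -0.9177, 0.2464, -0.3116]
V = J·q̇ = [-0.3454, 0.9955, 0.2300, 0.6028, 0.8405, -0.5080]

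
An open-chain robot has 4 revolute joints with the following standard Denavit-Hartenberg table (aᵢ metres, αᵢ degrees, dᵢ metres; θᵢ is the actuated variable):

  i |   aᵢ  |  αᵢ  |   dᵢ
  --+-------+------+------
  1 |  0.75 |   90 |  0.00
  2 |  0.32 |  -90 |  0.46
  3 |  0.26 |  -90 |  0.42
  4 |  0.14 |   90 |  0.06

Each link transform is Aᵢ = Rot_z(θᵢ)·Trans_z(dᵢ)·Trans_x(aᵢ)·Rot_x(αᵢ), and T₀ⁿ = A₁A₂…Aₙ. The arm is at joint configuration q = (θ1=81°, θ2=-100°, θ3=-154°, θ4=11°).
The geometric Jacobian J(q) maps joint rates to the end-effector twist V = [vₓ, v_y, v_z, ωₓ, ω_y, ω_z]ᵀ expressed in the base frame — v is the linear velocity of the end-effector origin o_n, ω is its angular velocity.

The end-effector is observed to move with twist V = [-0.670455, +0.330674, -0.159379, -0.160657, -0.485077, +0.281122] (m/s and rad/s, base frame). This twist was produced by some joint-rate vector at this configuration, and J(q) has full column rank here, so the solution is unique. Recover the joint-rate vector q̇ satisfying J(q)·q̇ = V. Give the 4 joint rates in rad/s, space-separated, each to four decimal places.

o_n = [0.8579, 1.0175, -0.0576]
J₁: ẑ×o_n = [-1.0175, 0.8579, 0.0000], ω = ẑ
J2: z=[0.9877, -0.1564, 0.0000] o=[0.1173, 0.7408, 0.0000] → [0.0090, 0.0568, 0.3892, 0.9877, -0.1564, 0.0000]
J3: z=[0.1541, 0.9727, -0.1736] o=[0.5630, 0.6139, -0.3151] → [0.3206, -0.0909, -0.2247, 0.1541, 0.9727, -0.1736]
J4: z=[0.8758, -0.2158, -0.4317] o=[0.7466, 1.0447, -0.1579] → [-0.0334, -0.1360, 0.0002, 0.8758, -0.2158, -0.4317]
q̇ = J⁺·V = [0.4860, -0.6760, -0.4610, 0.6600]

0.4860 -0.6760 -0.4610 0.6600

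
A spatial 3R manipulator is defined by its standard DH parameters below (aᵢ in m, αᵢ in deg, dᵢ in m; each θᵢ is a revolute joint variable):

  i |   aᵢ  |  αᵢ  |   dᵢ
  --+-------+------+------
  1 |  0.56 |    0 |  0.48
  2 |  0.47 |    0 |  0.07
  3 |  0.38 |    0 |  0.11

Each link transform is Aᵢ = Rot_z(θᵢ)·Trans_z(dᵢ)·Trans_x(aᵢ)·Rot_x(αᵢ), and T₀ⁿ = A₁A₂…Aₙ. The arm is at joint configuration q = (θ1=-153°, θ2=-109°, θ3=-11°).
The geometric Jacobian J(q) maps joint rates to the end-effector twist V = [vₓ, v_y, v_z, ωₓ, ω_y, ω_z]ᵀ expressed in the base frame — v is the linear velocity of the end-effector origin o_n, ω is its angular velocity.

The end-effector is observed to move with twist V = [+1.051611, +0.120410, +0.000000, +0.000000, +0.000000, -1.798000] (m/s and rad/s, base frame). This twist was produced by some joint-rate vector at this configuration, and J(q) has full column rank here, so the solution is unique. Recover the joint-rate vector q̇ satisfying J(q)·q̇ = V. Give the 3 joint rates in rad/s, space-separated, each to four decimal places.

o_n = [-0.5445, 0.5907, 0.6600]
J₁: ẑ×o_n = [-0.5907, -0.5445, 0.0000], ω = ẑ
J2: z=[0.0000, 0.0000, 1.0000] o=[-0.4990, -0.2542, 0.4800] → [-0.8449, -0.0455, 0.0000, 0.0000, 0.0000, 1.0000]
J3: z=[0.0000, 0.0000, 1.0000] o=[-0.5644, 0.2112, 0.5500] → [-0.3795, 0.0199, 0.0000, 0.0000, 0.0000, 1.0000]
q̇ = J⁺·V = [-0.1950, -0.7050, -0.8980]

-0.1950 -0.7050 -0.8980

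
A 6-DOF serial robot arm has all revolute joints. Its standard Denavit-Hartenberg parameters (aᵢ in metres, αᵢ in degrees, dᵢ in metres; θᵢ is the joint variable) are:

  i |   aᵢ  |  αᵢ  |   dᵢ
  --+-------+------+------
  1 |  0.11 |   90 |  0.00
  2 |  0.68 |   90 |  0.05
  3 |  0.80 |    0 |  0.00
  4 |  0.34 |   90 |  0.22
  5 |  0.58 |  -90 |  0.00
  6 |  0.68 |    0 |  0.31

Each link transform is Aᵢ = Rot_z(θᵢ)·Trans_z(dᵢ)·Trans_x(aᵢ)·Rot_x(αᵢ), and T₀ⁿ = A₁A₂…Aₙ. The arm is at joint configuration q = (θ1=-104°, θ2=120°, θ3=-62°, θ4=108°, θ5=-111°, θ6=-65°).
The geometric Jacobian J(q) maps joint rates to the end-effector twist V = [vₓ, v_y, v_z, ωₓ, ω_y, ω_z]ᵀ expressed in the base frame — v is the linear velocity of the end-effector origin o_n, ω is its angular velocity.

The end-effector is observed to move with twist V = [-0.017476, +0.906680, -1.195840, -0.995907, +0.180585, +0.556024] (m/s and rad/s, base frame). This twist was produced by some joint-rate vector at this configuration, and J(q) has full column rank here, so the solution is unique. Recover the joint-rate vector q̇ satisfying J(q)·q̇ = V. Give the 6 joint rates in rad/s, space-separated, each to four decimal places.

-0.4680 0.6900 -0.0330 0.9180 0.3920 0.8820

o_n = [1.1582, 1.1098, 1.1393]
J₁: ẑ×o_n = [-1.1098, 1.1582, 0.0000], ω = ẑ
J2: z=[-0.9703, 0.2419, 0.0000] o=[-0.0266, -0.1067, 0.0000] → [0.2756, 1.1055, -1.4671, -0.9703, 0.2419, 0.0000]
J3: z=[-0.2095, -0.8403, 0.5000] o=[0.0071, 0.2353, 0.5889] → [-0.8998, 0.6909, 0.7840, -0.2095, -0.8403, 0.5000]
J4: z=[-0.2095, -0.8403, 0.5000] o=[0.7379, 0.2466, 0.9142] → [-0.6208, 0.2573, 0.1723, -0.2095, -0.8403, 0.5000]
J5: z=[0.7610, 0.1809, 0.6230] o=[0.4831, 0.2355, 1.2287] → [-0.5609, 0.4886, 0.5433, 0.7610, 0.1809, 0.6230]
J6: z=[-0.4981, 0.7782, 0.3825] o=[0.7242, 0.5843, 0.8329] → [0.0374, 0.3186, -0.5996, -0.4981, 0.7782, 0.3825]
q̇ = J⁺·V = [-0.4680, 0.6900, -0.0330, 0.9180, 0.3920, 0.8820]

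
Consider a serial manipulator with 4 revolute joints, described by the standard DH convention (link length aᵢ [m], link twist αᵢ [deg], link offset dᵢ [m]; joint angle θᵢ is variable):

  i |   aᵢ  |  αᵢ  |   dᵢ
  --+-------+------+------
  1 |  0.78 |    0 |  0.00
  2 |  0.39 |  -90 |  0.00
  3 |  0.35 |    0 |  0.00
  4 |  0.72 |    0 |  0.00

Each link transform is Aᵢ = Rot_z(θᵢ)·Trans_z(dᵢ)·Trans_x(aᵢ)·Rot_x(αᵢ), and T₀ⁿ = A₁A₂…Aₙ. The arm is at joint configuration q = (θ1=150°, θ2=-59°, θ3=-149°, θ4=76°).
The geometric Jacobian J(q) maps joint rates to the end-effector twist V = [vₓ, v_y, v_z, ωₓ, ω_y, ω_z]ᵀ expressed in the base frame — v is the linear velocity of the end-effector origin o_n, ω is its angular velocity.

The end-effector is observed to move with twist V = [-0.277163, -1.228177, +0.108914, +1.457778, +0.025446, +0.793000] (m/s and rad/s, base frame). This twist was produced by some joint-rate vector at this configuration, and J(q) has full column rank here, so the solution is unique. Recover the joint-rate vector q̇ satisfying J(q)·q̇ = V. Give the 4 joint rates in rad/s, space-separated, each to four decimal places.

0.1500 0.6430 -0.6600 -0.7980

o_n = [-0.6807, 0.6905, 0.8688]
J₁: ẑ×o_n = [-0.6905, -0.6807, 0.0000], ω = ẑ
J2: z=[0.0000, 0.0000, 1.0000] o=[-0.6755, 0.3900, 0.0000] → [-0.3005, -0.0052, 0.0000, 0.0000, 0.0000, 1.0000]
J3: z=[-0.9998, -0.0175, 0.0000] o=[-0.6823, 0.7799, 0.0000] → [-0.0152, 0.8687, 0.0895, -0.9998, -0.0175, 0.0000]
J4: z=[-0.9998, -0.0175, 0.0000] o=[-0.6771, 0.4800, 0.1803] → [-0.0120, 0.6884, -0.2105, -0.9998, -0.0175, 0.0000]
q̇ = J⁺·V = [0.1500, 0.6430, -0.6600, -0.7980]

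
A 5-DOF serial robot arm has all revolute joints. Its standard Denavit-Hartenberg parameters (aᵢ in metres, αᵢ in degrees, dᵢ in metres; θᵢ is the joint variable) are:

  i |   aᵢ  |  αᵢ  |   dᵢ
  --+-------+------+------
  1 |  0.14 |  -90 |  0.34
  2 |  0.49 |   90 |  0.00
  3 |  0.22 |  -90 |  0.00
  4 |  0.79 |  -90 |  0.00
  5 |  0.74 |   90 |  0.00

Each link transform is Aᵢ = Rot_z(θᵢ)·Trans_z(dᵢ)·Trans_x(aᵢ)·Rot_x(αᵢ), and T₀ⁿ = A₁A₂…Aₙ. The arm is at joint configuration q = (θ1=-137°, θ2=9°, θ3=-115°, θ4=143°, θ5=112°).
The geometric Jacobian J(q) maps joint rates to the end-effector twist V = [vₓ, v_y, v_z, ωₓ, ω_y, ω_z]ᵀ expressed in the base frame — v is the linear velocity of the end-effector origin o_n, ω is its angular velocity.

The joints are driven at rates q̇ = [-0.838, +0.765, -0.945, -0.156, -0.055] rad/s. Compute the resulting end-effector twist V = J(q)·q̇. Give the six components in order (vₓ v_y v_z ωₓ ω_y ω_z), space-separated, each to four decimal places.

-0.0876 -0.7216 -0.0744 0.7716 -0.3756 -1.7904

o_n = [0.2852, -0.3654, 0.0433]
J₁: ẑ×o_n = [0.3654, 0.2852, -0.0000], ω = ẑ
J2: z=[0.6820, -0.7314, 0.0000] o=[-0.1024, -0.0955, 0.3400] → [0.2170, 0.2024, 0.0994, 0.6820, -0.7314, 0.0000]
J3: z=[-0.1144, -0.1067, 0.9877] o=[-0.4563, -0.4255, 0.2633] → [-0.0359, 0.7072, 0.0722, -0.1144, -0.1067, 0.9877]
J4: z=[-0.9429, -0.3014, -0.1418] o=[-0.5252, -0.2171, 0.2779] → [0.0497, -0.3361, 0.3841, -0.9429, -0.3014, -0.1418]
J5: z=[0.0969, -0.6554, 0.7490] o=[-0.2734, -0.7642, -0.2334] → [-0.4800, 0.3916, 0.4048, 0.0969, -0.6554, 0.7490]
V = J·q̇ = [-0.0876, -0.7216, -0.0744, 0.7716, -0.3756, -1.7904]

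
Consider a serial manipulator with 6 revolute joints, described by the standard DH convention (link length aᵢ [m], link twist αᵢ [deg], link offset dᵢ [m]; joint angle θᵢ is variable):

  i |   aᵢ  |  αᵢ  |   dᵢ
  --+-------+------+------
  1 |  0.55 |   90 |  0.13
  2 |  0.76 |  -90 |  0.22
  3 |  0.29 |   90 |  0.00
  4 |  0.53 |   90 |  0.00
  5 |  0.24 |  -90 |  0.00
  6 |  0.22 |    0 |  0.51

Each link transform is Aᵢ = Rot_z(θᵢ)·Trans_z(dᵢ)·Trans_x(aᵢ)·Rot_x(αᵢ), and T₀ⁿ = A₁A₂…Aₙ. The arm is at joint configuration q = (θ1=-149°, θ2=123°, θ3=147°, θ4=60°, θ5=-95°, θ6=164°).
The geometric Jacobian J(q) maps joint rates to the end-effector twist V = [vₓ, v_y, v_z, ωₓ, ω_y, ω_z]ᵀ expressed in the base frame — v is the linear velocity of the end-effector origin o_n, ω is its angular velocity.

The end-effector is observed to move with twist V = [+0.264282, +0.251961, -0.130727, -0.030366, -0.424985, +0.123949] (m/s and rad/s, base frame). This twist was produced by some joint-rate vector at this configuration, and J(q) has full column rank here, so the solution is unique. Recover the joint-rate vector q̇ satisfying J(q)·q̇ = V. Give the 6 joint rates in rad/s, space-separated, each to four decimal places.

0.4270 0.5330 0.0990 0.5530 0.7670 0.2830

o_n = [0.3027, 0.0299, -0.3021]
J₁: ẑ×o_n = [-0.0299, 0.3027, 0.0000], ω = ẑ
J2: z=[-0.5150, 0.8572, 0.0000] o=[-0.4714, -0.2833, 0.1300] → [-0.3704, -0.2225, -0.8249, -0.5150, 0.8572, 0.0000]
J3: z=[0.7189, 0.4319, -0.5446] o=[-0.2299, 0.1185, 0.7674] → [-0.5102, 0.4787, -0.2937, 0.7189, 0.4319, -0.5446]
J4: z=[0.6862, -0.5661, 0.4568] o=[-0.2621, -0.0851, 0.5634] → [0.4374, 0.8519, 0.3987, 0.6862, -0.5661, 0.4568]
J5: z=[-0.4556, -0.8240, -0.3368] o=[0.0384, -0.0729, 0.1270] → [0.3882, -0.2845, 0.1709, -0.4556, -0.8240, -0.3368]
J6: z=[0.5051, 0.0723, -0.8600] o=[-0.1375, 0.0620, 0.0350] → [-0.0519, -0.2083, -0.0480, 0.5051, 0.0723, -0.8600]
q̇ = J⁺·V = [0.4270, 0.5330, 0.0990, 0.5530, 0.7670, 0.2830]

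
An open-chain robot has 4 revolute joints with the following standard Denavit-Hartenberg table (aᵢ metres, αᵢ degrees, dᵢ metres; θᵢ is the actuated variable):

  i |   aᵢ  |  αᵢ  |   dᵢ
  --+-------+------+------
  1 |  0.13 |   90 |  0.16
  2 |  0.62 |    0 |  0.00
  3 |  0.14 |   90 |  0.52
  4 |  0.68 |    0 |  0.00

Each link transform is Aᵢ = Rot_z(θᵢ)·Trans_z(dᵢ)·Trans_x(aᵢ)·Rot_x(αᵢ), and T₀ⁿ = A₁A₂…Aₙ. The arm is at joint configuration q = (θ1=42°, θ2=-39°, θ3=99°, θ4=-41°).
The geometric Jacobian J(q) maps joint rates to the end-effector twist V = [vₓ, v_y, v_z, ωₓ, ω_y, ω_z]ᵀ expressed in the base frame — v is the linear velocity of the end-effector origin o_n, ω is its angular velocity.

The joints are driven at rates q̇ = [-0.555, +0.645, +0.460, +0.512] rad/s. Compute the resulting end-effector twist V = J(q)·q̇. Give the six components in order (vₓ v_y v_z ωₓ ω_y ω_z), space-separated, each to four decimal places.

0.3012 -0.7832 0.8695 1.0689 -0.5245 -0.8110

o_n = [0.7468, 0.5730, 0.3355]
J₁: ẑ×o_n = [-0.5730, 0.7468, 0.0000], ω = ẑ
J2: z=[0.6691, -0.7431, 0.0000] o=[0.0966, 0.0870, 0.1600] → [-0.1304, -0.1174, 0.8084, 0.6691, -0.7431, 0.0000]
J3: z=[0.6691, -0.7431, 0.0000] o=[0.4547, 0.4094, -0.2302] → [-0.4204, -0.3785, 0.3266, 0.6691, -0.7431, 0.0000]
J4: z=[0.6436, 0.5795, -0.5000] o=[0.8546, 0.0698, -0.1089] → [0.5092, -0.2321, 0.3864, 0.6436, 0.5795, -0.5000]
V = J·q̇ = [0.3012, -0.7832, 0.8695, 1.0689, -0.5245, -0.8110]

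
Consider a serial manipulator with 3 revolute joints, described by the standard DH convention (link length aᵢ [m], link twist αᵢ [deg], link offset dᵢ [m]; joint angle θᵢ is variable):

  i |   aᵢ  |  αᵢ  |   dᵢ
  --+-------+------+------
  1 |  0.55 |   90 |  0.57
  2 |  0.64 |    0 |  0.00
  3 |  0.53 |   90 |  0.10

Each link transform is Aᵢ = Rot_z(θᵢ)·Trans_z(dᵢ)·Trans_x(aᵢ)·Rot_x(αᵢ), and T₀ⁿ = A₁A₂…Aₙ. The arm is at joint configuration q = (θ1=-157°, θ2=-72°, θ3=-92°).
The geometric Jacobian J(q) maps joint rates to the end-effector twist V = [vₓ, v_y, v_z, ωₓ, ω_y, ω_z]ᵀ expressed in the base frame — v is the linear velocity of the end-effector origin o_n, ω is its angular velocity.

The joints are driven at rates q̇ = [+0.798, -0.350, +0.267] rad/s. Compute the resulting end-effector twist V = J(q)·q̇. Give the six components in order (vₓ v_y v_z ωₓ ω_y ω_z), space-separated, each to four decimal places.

0.2081 -0.1183 -0.0269 0.0324 -0.0764 0.7980

o_n = [-0.2584, -0.0011, -0.1848]
J₁: ẑ×o_n = [0.0011, -0.2584, 0.0000], ω = ẑ
J2: z=[-0.3907, 0.9205, 0.0000] o=[-0.5063, -0.2149, 0.5700] → [-0.6948, -0.2949, -0.3117, -0.3907, 0.9205, 0.0000]
J3: z=[-0.3907, 0.9205, 0.0000] o=[-0.6883, -0.2922, -0.0387] → [-0.1345, -0.0571, -0.5095, -0.3907, 0.9205, 0.0000]
V = J·q̇ = [0.2081, -0.1183, -0.0269, 0.0324, -0.0764, 0.7980]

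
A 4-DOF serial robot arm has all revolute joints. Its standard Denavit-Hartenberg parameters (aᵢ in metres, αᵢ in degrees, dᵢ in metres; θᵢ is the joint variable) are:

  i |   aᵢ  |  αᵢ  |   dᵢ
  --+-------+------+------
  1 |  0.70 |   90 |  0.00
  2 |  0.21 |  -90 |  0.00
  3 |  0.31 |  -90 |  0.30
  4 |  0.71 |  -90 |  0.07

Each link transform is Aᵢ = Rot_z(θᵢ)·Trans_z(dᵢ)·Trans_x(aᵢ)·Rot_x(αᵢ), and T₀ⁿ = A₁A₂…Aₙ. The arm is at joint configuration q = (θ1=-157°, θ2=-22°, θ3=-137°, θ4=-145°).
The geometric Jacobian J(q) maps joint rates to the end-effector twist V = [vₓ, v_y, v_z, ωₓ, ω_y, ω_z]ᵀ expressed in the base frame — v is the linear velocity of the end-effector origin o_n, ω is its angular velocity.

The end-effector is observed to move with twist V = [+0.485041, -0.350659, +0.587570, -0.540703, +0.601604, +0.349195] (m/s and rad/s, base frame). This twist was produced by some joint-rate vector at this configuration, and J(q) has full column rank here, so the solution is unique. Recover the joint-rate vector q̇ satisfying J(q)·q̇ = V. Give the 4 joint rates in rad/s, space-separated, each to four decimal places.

o_n = [-1.2254, -0.6657, 0.4848]
J₁: ẑ×o_n = [0.6657, -1.2254, 0.0000], ω = ẑ
J2: z=[-0.3907, 0.9205, 0.0000] o=[-0.6444, -0.2735, 0.0000] → [0.4462, 0.1894, 0.6881, -0.3907, 0.9205, 0.0000]
J3: z=[-0.3448, -0.1464, 0.9272] o=[-0.8236, -0.3496, -0.0787] → [0.2107, -0.1782, 0.0502, -0.3448, -0.1464, 0.9272]
J4: z=[-0.8678, 0.4261, -0.2555] o=[-0.8161, -0.1168, 0.2844] → [-0.0549, 0.2784, 0.6508, -0.8678, 0.4261, -0.2555]
q̇ = J⁺·V = [0.4510, 0.4630, 0.0040, 0.4130]

0.4510 0.4630 0.0040 0.4130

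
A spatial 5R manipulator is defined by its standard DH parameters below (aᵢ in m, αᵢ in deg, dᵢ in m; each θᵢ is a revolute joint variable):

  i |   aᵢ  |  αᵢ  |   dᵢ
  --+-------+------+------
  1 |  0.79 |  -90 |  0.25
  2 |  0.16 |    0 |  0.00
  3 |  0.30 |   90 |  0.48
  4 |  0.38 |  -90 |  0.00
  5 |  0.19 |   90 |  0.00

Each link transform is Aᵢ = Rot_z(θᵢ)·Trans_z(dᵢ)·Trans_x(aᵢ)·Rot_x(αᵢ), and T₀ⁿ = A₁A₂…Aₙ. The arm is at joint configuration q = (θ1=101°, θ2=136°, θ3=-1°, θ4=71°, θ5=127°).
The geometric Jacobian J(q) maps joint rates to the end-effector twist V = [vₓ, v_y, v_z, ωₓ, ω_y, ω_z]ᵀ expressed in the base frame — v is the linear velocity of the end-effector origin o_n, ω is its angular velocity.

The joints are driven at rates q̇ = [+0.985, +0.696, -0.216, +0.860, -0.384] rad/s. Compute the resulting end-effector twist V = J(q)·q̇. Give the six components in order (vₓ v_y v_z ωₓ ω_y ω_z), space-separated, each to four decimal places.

o_n = [-0.7739, 0.1494, -0.0271]
J₁: ẑ×o_n = [-0.1494, -0.7739, 0.0000], ω = ẑ
J2: z=[-0.9816, -0.1908, 0.0000] o=[-0.1507, 0.7755, 0.2500] → [0.0529, -0.2720, 0.4957, -0.9816, -0.1908, 0.0000]
J3: z=[-0.9816, -0.1908, 0.0000] o=[-0.1288, 0.6625, 0.1389] → [0.0317, -0.1629, 0.3806, -0.9816, -0.1908, 0.0000]
J4: z=[-0.1349, 0.6941, -0.7071] o=[-0.5595, 0.3627, -0.0733] → [-0.1188, 0.1578, 0.1776, -0.1349, 0.6941, -0.7071]
J5: z=[-0.4472, 0.5942, 0.6686] o=[-0.8955, 0.2083, -0.1608] → [0.1187, 0.1410, -0.0459, -0.4472, 0.5942, 0.6686]
V = J·q̇ = [-0.2649, -0.8349, 0.4332, -0.4155, 0.2772, 0.1202]

-0.2649 -0.8349 0.4332 -0.4155 0.2772 0.1202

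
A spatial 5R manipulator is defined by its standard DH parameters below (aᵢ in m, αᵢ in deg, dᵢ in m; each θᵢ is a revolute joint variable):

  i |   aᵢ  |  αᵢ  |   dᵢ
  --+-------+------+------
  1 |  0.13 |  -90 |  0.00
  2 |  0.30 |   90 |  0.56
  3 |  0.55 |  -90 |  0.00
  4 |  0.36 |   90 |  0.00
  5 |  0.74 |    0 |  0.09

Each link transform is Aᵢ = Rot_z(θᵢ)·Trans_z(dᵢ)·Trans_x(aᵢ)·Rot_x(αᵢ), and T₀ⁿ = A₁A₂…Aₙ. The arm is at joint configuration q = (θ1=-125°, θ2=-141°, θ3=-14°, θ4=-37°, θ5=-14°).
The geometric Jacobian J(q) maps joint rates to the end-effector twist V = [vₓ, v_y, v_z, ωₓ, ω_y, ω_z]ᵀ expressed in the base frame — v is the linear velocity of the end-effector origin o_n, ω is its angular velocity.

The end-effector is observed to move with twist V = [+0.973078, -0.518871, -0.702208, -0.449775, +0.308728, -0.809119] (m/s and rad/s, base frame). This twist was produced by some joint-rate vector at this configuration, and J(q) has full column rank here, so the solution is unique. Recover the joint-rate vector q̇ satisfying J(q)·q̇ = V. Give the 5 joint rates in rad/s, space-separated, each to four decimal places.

-0.5240 -0.2130 0.0890 -0.3670 0.1620

o_n = [0.9344, 1.2332, 0.4300]
J₁: ẑ×o_n = [-1.2332, 0.9344, 0.0000], ω = ẑ
J2: z=[0.8192, -0.5736, 0.0000] o=[-0.0746, -0.1065, 0.0000] → [-0.2466, -0.3522, 1.6761, 0.8192, -0.5736, 0.0000]
J3: z=[0.3610, 0.5155, -0.7771] o=[0.5179, -0.2367, 0.1888] → [1.2667, -0.4107, 0.3159, 0.3610, 0.5155, -0.7771]
J4: z=[0.9027, -0.4025, 0.1522] o=[0.6468, 0.1793, 0.5246] → [-0.1223, 0.1292, 1.0670, 0.9027, -0.4025, 0.1522]
J5: z=[0.1472, -0.0435, -0.9881] o=[0.7924, 0.5085, 0.5318] → [0.7205, -0.1253, 0.1129, 0.1472, -0.0435, -0.9881]
q̇ = J⁺·V = [-0.5240, -0.2130, 0.0890, -0.3670, 0.1620]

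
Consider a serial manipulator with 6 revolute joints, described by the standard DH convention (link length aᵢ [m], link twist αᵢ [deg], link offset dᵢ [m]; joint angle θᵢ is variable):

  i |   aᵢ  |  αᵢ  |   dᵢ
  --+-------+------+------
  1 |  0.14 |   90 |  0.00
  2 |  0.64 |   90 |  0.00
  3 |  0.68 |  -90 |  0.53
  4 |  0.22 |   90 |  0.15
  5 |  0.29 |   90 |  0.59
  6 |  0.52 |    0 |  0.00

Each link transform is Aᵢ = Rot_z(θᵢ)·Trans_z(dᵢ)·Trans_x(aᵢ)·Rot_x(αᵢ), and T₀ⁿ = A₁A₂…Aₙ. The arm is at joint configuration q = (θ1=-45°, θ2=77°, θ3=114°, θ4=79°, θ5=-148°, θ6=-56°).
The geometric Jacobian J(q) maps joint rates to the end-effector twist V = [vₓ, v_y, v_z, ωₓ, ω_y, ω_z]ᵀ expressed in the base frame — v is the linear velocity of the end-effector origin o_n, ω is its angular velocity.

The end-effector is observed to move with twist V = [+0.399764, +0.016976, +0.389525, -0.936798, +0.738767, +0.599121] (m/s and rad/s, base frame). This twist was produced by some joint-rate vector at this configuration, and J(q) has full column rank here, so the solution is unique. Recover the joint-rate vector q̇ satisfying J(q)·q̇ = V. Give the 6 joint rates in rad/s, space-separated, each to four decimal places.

0.5650 -0.7500 -0.9510 0.4600 0.8510 -0.7180

o_n = [0.1916, -1.2952, 0.2671]
J₁: ẑ×o_n = [1.2952, 0.1916, -0.0000], ω = ẑ
J2: z=[-0.7071, -0.7071, 0.0000] o=[0.0990, -0.0990, 0.0000] → [-0.1889, 0.1889, 0.9113, -0.7071, -0.7071, 0.0000]
J3: z=[0.6890, -0.6890, -0.2250] o=[0.2008, -0.2008, 0.6236] → [-0.0006, 0.2477, -0.7604, 0.6890, -0.6890, -0.2250]
J4: z=[0.1423, 0.4329, -0.8901] o=[0.0827, -0.9612, 0.2349] → [-0.2833, -0.1015, -0.0946, 0.1423, 0.4329, -0.8901]
J5: z=[-0.5662, -0.7021, -0.4320] o=[-0.0746, -0.7719, 0.1333] → [-0.3200, -0.0392, 0.4831, -0.5662, -0.7021, -0.4320]
J6: z=[0.5509, 0.0675, -0.8318] o=[-0.2308, -1.3917, -0.0205] → [0.0997, -0.5098, 0.0247, 0.5509, 0.0675, -0.8318]
q̇ = J⁺·V = [0.5650, -0.7500, -0.9510, 0.4600, 0.8510, -0.7180]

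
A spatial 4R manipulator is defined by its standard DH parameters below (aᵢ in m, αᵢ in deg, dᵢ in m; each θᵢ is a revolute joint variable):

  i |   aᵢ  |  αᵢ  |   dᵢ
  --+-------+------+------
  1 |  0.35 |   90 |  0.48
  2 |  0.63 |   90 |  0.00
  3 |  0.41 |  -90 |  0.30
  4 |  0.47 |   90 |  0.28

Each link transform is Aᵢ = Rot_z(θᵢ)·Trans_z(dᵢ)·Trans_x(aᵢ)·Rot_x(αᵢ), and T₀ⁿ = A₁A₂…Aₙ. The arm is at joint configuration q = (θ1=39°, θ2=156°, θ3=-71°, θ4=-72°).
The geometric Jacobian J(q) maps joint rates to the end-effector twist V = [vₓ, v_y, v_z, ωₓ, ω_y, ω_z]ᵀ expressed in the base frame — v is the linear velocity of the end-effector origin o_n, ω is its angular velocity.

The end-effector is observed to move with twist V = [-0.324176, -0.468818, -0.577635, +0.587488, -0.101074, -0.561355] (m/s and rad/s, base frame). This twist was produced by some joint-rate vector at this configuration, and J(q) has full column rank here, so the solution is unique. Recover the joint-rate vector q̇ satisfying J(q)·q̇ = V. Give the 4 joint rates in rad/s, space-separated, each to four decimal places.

o_n = [-0.5285, 0.1303, 1.5999]
J₁: ẑ×o_n = [-0.1303, -0.5285, 0.0000], ω = ẑ
J2: z=[0.6293, -0.7771, 0.0000] o=[0.2720, 0.2203, 0.4800] → [-0.8703, -0.7048, -0.6787, 0.6293, -0.7771, 0.0000]
J3: z=[0.3161, 0.2560, 0.9135] o=[-0.1753, -0.1419, 0.7362] → [-0.0276, -0.5956, 0.1765, 0.3161, 0.2560, 0.9135]
J4: z=[-0.4664, -0.7966, 0.3846] o=[-0.4192, 0.1594, 1.0646] → [-0.4152, 0.2076, -0.0735, -0.4664, -0.7966, 0.3846]
q̇ = J⁺·V = [0.5320, 0.7250, -0.8390, -0.8500]

0.5320 0.7250 -0.8390 -0.8500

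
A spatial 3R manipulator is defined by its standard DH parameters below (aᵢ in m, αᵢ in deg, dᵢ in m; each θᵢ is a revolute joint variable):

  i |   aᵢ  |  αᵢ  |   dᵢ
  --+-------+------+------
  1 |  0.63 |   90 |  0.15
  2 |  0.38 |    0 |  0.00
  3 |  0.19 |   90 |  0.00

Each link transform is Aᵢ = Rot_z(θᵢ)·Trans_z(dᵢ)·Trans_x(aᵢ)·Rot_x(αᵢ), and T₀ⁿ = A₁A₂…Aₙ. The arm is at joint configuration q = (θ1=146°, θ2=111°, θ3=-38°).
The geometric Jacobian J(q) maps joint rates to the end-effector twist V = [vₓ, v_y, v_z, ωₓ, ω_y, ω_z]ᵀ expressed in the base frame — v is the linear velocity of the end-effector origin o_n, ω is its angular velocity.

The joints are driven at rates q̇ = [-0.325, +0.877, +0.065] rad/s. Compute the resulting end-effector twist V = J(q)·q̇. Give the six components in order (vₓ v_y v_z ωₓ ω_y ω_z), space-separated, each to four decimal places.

o_n = [-0.4554, 0.3072, 0.6865]
J₁: ẑ×o_n = [-0.3072, -0.4554, 0.0000], ω = ẑ
J2: z=[0.5592, 0.8290, 0.0000] o=[-0.5223, 0.3523, 0.1500] → [0.4447, -0.3000, -0.0806, 0.5592, 0.8290, 0.0000]
J3: z=[0.5592, 0.8290, 0.0000] o=[-0.4094, 0.2761, 0.5048] → [0.1506, -0.1016, 0.0556, 0.5592, 0.8290, 0.0000]
V = J·q̇ = [0.4997, -0.1217, -0.0671, 0.5268, 0.7810, -0.3250]

0.4997 -0.1217 -0.0671 0.5268 0.7810 -0.3250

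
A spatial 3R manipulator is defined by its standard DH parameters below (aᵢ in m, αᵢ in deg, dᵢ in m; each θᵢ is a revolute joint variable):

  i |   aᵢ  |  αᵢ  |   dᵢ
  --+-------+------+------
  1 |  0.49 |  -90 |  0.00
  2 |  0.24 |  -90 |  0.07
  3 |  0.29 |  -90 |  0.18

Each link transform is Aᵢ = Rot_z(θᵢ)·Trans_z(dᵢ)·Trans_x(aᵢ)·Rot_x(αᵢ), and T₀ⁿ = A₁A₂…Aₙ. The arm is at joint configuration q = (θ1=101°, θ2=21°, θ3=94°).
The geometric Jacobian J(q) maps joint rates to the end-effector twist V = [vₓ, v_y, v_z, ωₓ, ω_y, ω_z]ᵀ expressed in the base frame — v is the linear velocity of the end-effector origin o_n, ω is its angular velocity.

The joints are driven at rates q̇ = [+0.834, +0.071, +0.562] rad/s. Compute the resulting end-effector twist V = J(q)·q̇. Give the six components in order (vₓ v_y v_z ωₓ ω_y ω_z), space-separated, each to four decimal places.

o_n = [0.0949, 0.6609, -0.2468]
J₁: ẑ×o_n = [-0.6609, 0.0949, 0.0000], ω = ẑ
J2: z=[-0.9816, -0.1908, 0.0000] o=[-0.0935, 0.4810, 0.0000] → [0.0471, -0.2423, -0.1407, -0.9816, -0.1908, 0.0000]
J3: z=[0.0684, -0.3518, -0.9336] o=[-0.2050, 0.6876, -0.0860] → [0.0317, -0.2690, 0.1037, 0.0684, -0.3518, -0.9336]
V = J·q̇ = [-0.5301, -0.0892, 0.0483, -0.0313, -0.2112, 0.3093]

-0.5301 -0.0892 0.0483 -0.0313 -0.2112 0.3093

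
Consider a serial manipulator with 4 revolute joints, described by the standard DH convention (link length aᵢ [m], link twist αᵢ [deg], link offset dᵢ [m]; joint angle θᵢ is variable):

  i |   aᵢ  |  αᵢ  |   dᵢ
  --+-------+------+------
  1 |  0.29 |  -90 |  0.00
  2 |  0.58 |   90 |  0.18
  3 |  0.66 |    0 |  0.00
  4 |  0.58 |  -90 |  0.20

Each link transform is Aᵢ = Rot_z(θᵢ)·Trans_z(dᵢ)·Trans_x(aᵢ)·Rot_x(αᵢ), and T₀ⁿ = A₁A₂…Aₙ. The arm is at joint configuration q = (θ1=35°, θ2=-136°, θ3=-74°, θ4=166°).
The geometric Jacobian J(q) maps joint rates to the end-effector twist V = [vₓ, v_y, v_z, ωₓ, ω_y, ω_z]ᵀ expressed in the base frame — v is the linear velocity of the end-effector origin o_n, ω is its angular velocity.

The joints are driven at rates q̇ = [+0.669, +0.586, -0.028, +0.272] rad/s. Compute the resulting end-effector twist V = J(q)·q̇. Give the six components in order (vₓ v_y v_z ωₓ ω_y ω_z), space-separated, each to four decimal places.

o_n = [-0.3851, -0.1168, 0.3713]
J₁: ẑ×o_n = [0.1168, -0.3851, 0.0000], ω = ẑ
J2: z=[-0.5736, 0.8192, 0.0000] o=[0.2376, 0.1663, 0.0000] → [0.3042, 0.2130, 0.6725, -0.5736, 0.8192, 0.0000]
J3: z=[-0.5690, -0.3984, -0.7193] o=[-0.2075, 0.0745, 0.4029] → [-0.1250, 0.1098, 0.0381, -0.5690, -0.3984, -0.7193]
J4: z=[-0.5690, -0.3984, -0.7193] o=[0.0492, -0.5203, 0.5293] → [0.3532, 0.2226, -0.4027, -0.5690, -0.3984, -0.7193]
V = J·q̇ = [0.3560, -0.0754, 0.2835, -0.4750, 0.3828, 0.4935]

0.3560 -0.0754 0.2835 -0.4750 0.3828 0.4935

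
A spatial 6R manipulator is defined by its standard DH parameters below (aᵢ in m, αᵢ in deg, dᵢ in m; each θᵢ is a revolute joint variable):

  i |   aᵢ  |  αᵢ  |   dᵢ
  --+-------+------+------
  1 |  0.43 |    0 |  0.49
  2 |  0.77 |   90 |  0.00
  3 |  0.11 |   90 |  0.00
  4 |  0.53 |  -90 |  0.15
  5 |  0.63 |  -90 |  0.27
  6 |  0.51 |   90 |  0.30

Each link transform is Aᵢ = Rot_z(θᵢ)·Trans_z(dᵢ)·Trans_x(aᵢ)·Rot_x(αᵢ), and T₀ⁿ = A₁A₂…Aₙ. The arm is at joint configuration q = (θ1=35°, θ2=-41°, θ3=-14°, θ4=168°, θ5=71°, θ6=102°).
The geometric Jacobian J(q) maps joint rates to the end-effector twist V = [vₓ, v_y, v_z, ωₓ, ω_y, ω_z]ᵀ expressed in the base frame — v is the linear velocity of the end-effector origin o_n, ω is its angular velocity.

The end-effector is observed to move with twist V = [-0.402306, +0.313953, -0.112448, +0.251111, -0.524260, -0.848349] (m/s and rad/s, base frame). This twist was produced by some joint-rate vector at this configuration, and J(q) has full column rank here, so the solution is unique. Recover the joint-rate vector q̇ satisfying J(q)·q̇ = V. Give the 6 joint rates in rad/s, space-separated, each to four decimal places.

o_n = [0.9507, -0.1285, 0.9805]
J₁: ẑ×o_n = [0.1285, 0.9507, -0.0000], ω = ẑ
J2: z=[0.0000, 0.0000, 1.0000] o=[0.3522, 0.2466, 0.4900] → [0.3751, 0.5985, -0.0000, 0.0000, 0.0000, 1.0000]
J3: z=[-0.1045, -0.9945, 0.0000] o=[1.1180, 0.1662, 0.4900] → [-0.4878, 0.0513, -0.1356, -0.1045, -0.9945, 0.0000]
J4: z=[-0.2406, 0.0253, -0.9703] o=[1.2242, 0.1550, 0.4634] → [-0.2620, 0.3898, 0.0751, -0.2406, 0.0253, -0.9703]
J5: z=[-0.0984, 0.9939, 0.0503] o=[0.6763, 0.1018, 0.4433] → [0.5455, 0.0667, -0.2501, -0.0984, 0.9939, 0.0503]
J6: z=[0.9913, 0.0935, 0.0922] o=[0.5950, 0.3330, 1.0834] → [0.0329, 0.1348, -0.4908, 0.9913, 0.0935, 0.0922]
q̇ = J⁺·V = [-0.4920, 0.5720, 0.2540, 0.9850, -0.3440, 0.4850]

-0.4920 0.5720 0.2540 0.9850 -0.3440 0.4850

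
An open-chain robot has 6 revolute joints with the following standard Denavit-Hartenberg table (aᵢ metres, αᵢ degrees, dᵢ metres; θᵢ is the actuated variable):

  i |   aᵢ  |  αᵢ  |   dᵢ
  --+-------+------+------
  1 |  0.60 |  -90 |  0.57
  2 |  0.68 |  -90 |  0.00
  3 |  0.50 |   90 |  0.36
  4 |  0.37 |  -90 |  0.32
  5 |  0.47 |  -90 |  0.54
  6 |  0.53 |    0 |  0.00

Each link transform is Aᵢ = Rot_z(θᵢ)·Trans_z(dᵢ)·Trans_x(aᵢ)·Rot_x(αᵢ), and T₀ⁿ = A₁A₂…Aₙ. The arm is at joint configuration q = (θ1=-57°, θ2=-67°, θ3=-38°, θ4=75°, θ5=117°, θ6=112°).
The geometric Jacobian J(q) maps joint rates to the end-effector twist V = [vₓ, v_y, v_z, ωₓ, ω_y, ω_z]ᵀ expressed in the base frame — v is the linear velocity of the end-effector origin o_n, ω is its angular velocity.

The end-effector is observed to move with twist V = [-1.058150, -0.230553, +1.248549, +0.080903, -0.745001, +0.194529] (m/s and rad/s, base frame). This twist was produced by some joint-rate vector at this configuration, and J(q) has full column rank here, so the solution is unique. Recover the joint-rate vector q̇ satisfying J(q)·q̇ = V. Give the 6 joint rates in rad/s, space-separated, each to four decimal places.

-0.4620 -0.9970 -0.0190 0.3160 -0.9530 -0.7260

o_n = [1.1728, -1.1085, 1.2879]
J₁: ẑ×o_n = [1.1085, 1.1728, -0.0000], ω = ẑ
J2: z=[0.8387, 0.5446, 0.0000] o=[0.3268, -0.5032, 0.5700] → [0.3910, -0.6021, -0.9684, 0.8387, 0.5446, 0.0000]
J3: z=[0.5013, -0.7720, -0.3907] o=[0.4715, -0.7260, 1.1959] → [-0.2205, -0.3201, 0.3496, 0.5013, -0.7720, -0.3907]
J4: z=[0.5299, 0.6309, -0.5667] o=[0.9940, -0.9654, 1.4180] → [-0.1632, -0.0324, -0.1886, 0.5299, 0.6309, -0.5667]
J5: z=[-0.5310, -0.2743, -0.8018] o=[1.4082, -1.0320, 1.1664] → [-0.0946, 0.2533, -0.0240, -0.5310, -0.2743, -0.8018]
J6: z=[-0.3487, 0.9331, -0.0883] o=[0.7585, -1.2895, 1.0113] → [0.2741, 0.0599, -0.4496, -0.3487, 0.9331, -0.0883]
q̇ = J⁺·V = [-0.4620, -0.9970, -0.0190, 0.3160, -0.9530, -0.7260]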